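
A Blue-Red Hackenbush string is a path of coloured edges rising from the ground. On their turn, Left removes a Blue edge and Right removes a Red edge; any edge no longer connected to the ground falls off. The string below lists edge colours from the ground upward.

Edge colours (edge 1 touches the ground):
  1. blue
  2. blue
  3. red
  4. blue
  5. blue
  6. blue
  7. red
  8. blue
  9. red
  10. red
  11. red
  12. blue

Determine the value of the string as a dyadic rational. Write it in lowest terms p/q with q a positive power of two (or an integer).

1955/1024

Build g(s[:k]) for k = 1..12, string s = blue blue red blue blue blue red blue red red red blue.
g(b) = { 0 | ∅ } -> 1
g(bb) = { 0 1 | ∅ } -> 2
g(bbr) = { 0 1 | 2 } -> 3/2
g(bbrb) = { 0 1 3/2 | 2 } -> 7/4
g(bbrbb) = { 0 1 3/2 7/4 | 2 } -> 15/8
g(bbrbbb) = { 0 1 3/2 7/4 15/8 | 2 } -> 31/16
g(bbrbbbr) = { 0 1 3/2 7/4 15/8 | 31/16 2 } -> 61/32
g(bbrbbbrb) = { 0 1 3/2 7/4 15/8 61/32 | 31/16 2 } -> 123/64
g(bbrbbbrbr) = { 0 1 3/2 7/4 15/8 61/32 | 123/64 31/16 2 } -> 245/128
g(bbrbbbrbrr) = { 0 1 3/2 7/4 15/8 61/32 | 245/128 123/64 31/16 2 } -> 489/256
g(bbrbbbrbrrr) = { 0 1 3/2 7/4 15/8 61/32 | 489/256 245/128 123/64 31/16 2 } -> 977/512
g(bbrbbbrbrrrb) = { 0 1 3/2 7/4 15/8 61/32 977/512 | 489/256 245/128 123/64 31/16 2 } -> 1955/1024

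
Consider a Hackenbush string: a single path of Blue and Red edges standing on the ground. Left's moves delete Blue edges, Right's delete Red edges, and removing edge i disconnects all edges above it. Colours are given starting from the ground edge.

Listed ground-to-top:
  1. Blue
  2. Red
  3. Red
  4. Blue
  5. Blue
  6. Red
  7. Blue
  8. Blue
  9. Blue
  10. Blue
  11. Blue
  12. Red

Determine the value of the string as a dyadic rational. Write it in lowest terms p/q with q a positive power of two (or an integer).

893/2048

edge 1 of 12 (Blue): { 0 | · } — 1
edge 2 of 12 (Red): { 0 | 1 } — 1/2
edge 3 of 12 (Red): { 0 | 1/2; 1 } — 1/4
edge 4 of 12 (Blue): { 0; 1/4 | 1/2; 1 } — 3/8
edge 5 of 12 (Blue): { 0; 1/4; 3/8 | 1/2; 1 } — 7/16
edge 6 of 12 (Red): { 0; 1/4; 3/8 | 7/16; 1/2; 1 } — 13/32
edge 7 of 12 (Blue): { 0; 1/4; 3/8; 13/32 | 7/16; 1/2; 1 } — 27/64
edge 8 of 12 (Blue): { 0; 1/4; 3/8; 13/32; 27/64 | 7/16; 1/2; 1 } — 55/128
edge 9 of 12 (Blue): { 0; 1/4; 3/8; 13/32; 27/64; 55/128 | 7/16; 1/2; 1 } — 111/256
edge 10 of 12 (Blue): { 0; 1/4; 3/8; 13/32; 27/64; 55/128; 111/256 | 7/16; 1/2; 1 } — 223/512
edge 11 of 12 (Blue): { 0; 1/4; 3/8; 13/32; 27/64; 55/128; 111/256; 223/512 | 7/16; 1/2; 1 } — 447/1024
edge 12 of 12 (Red): { 0; 1/4; 3/8; 13/32; 27/64; 55/128; 111/256; 223/512 | 447/1024; 7/16; 1/2; 1 } — 893/2048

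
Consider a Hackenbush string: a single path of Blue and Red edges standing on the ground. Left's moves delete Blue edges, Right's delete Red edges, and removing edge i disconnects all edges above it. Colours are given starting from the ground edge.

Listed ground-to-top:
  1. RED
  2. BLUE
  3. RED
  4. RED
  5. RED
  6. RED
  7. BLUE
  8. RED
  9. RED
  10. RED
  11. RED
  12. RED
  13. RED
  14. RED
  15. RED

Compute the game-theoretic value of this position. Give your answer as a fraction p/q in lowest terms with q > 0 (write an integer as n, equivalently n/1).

Build G(s[:k]) for k = 1..15, string s = RED BLUE RED RED RED RED BLUE RED RED RED RED RED RED RED RED.
R: Left { (no moves) }, Right { 0 } ⇒ simplest -1
RB: Left { -1 }, Right { 0 } ⇒ simplest -1/2
RBR: Left { -1 }, Right { -1/2 0 } ⇒ simplest -3/4
RBRR: Left { -1 }, Right { -3/4 -1/2 0 } ⇒ simplest -7/8
RBRRR: Left { -1 }, Right { -7/8 -3/4 -1/2 0 } ⇒ simplest -15/16
RBRRRR: Left { -1 }, Right { -15/16 -7/8 -3/4 -1/2 0 } ⇒ simplest -31/32
RBRRRRB: Left { -1 -31/32 }, Right { -15/16 -7/8 -3/4 -1/2 0 } ⇒ simplest -61/64
RBRRRRBR: Left { -1 -31/32 }, Right { -61/64 -15/16 -7/8 -3/4 -1/2 0 } ⇒ simplest -123/128
RBRRRRBRR: Left { -1 -31/32 }, Right { -123/128 -61/64 -15/16 -7/8 -3/4 -1/2 0 } ⇒ simplest -247/256
RBRRRRBRRR: Left { -1 -31/32 }, Right { -247/256 -123/128 -61/64 -15/16 -7/8 -3/4 -1/2 0 } ⇒ simplest -495/512
RBRRRRBRRRR: Left { -1 -31/32 }, Right { -495/512 -247/256 -123/128 -61/64 -15/16 -7/8 -3/4 -1/2 0 } ⇒ simplest -991/1024
RBRRRRBRRRRR: Left { -1 -31/32 }, Right { -991/1024 -495/512 -247/256 -123/128 -61/64 -15/16 -7/8 -3/4 -1/2 0 } ⇒ simplest -1983/2048
RBRRRRBRRRRRR: Left { -1 -31/32 }, Right { -1983/2048 -991/1024 -495/512 -247/256 -123/128 -61/64 -15/16 -7/8 -3/4 -1/2 0 } ⇒ simplest -3967/4096
RBRRRRBRRRRRRR: Left { -1 -31/32 }, Right { -3967/4096 -1983/2048 -991/1024 -495/512 -247/256 -123/128 -61/64 -15/16 -7/8 -3/4 -1/2 0 } ⇒ simplest -7935/8192
RBRRRRBRRRRRRRR: Left { -1 -31/32 }, Right { -7935/8192 -3967/4096 -1983/2048 -991/1024 -495/512 -247/256 -123/128 -61/64 -15/16 -7/8 -3/4 -1/2 0 } ⇒ simplest -15871/16384

-15871/16384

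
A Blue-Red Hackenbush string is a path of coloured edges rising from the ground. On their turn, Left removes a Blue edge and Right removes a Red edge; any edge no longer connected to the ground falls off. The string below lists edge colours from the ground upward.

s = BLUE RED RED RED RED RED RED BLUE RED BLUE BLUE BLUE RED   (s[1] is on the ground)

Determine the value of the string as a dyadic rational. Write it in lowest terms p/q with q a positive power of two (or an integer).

Prefix values for BLUE RED RED RED RED RED RED BLUE RED BLUE BLUE BLUE RED via {L|R} + simplicity:
B: Left { 0 }, Right {  } — simplest 1
BR: Left { 0 }, Right { 1 } — simplest 1/2
BRR: Left { 0 }, Right { 1/2; 1 } — simplest 1/4
BRRR: Left { 0 }, Right { 1/4; 1/2; 1 } — simplest 1/8
BRRRR: Left { 0 }, Right { 1/8; 1/4; 1/2; 1 } — simplest 1/16
BRRRRR: Left { 0 }, Right { 1/16; 1/8; 1/4; 1/2; 1 } — simplest 1/32
BRRRRRR: Left { 0 }, Right { 1/32; 1/16; 1/8; 1/4; 1/2; 1 } — simplest 1/64
BRRRRRRB: Left { 0; 1/64 }, Right { 1/32; 1/16; 1/8; 1/4; 1/2; 1 } — simplest 3/128
BRRRRRRBR: Left { 0; 1/64 }, Right { 3/128; 1/32; 1/16; 1/8; 1/4; 1/2; 1 } — simplest 5/256
BRRRRRRBRB: Left { 0; 1/64; 5/256 }, Right { 3/128; 1/32; 1/16; 1/8; 1/4; 1/2; 1 } — simplest 11/512
BRRRRRRBRBB: Left { 0; 1/64; 5/256; 11/512 }, Right { 3/128; 1/32; 1/16; 1/8; 1/4; 1/2; 1 } — simplest 23/1024
BRRRRRRBRBBB: Left { 0; 1/64; 5/256; 11/512; 23/1024 }, Right { 3/128; 1/32; 1/16; 1/8; 1/4; 1/2; 1 } — simplest 47/2048
BRRRRRRBRBBBR: Left { 0; 1/64; 5/256; 11/512; 23/1024 }, Right { 47/2048; 3/128; 1/32; 1/16; 1/8; 1/4; 1/2; 1 } — simplest 93/4096

93/4096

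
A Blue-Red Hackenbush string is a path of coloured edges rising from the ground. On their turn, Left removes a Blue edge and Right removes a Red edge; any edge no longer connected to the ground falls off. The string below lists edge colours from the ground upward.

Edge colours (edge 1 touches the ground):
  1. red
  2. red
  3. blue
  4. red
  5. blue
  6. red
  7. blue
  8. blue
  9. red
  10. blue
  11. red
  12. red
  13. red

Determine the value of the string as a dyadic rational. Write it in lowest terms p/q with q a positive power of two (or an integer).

Prefix values for red red blue red blue red blue blue red blue red red red via {L|R} + simplicity:
step 1: add red to get r; options L={  } R={ 0 } -> -1
step 2: add red to get rr; options L={  } R={ -1,0 } -> -2
step 3: add blue to get rrb; options L={ -2 } R={ -1,0 } -> -3/2
step 4: add red to get rrbr; options L={ -2 } R={ -3/2,-1,0 } -> -7/4
step 5: add blue to get rrbrb; options L={ -2,-7/4 } R={ -3/2,-1,0 } -> -13/8
step 6: add red to get rrbrbr; options L={ -2,-7/4 } R={ -13/8,-3/2,-1,0 } -> -27/16
step 7: add blue to get rrbrbrb; options L={ -2,-7/4,-27/16 } R={ -13/8,-3/2,-1,0 } -> -53/32
step 8: add blue to get rrbrbrbb; options L={ -2,-7/4,-27/16,-53/32 } R={ -13/8,-3/2,-1,0 } -> -105/64
step 9: add red to get rrbrbrbbr; options L={ -2,-7/4,-27/16,-53/32 } R={ -105/64,-13/8,-3/2,-1,0 } -> -211/128
step 10: add blue to get rrbrbrbbrb; options L={ -2,-7/4,-27/16,-53/32,-211/128 } R={ -105/64,-13/8,-3/2,-1,0 } -> -421/256
step 11: add red to get rrbrbrbbrbr; options L={ -2,-7/4,-27/16,-53/32,-211/128 } R={ -421/256,-105/64,-13/8,-3/2,-1,0 } -> -843/512
step 12: add red to get rrbrbrbbrbrr; options L={ -2,-7/4,-27/16,-53/32,-211/128 } R={ -843/512,-421/256,-105/64,-13/8,-3/2,-1,0 } -> -1687/1024
step 13: add red to get rrbrbrbbrbrrr; options L={ -2,-7/4,-27/16,-53/32,-211/128 } R={ -1687/1024,-843/512,-421/256,-105/64,-13/8,-3/2,-1,0 } -> -3375/2048

-3375/2048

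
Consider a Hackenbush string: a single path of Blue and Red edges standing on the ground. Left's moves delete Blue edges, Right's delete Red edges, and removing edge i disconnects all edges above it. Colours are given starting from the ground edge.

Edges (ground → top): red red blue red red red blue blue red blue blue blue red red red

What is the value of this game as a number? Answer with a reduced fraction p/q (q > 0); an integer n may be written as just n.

-15503/8192

Recurse on prefixes of the 15-edge string red red blue red red red blue blue red blue blue blue red red red:
step 1: add red to get r; options L={ ∅ } R={ 0 } -> -1
step 2: add red to get rr; options L={ ∅ } R={ -1, 0 } -> -2
step 3: add blue to get rrb; options L={ -2 } R={ -1, 0 } -> -3/2
step 4: add red to get rrbr; options L={ -2 } R={ -3/2, -1, 0 } -> -7/4
step 5: add red to get rrbrr; options L={ -2 } R={ -7/4, -3/2, -1, 0 } -> -15/8
step 6: add red to get rrbrrr; options L={ -2 } R={ -15/8, -7/4, -3/2, -1, 0 } -> -31/16
step 7: add blue to get rrbrrrb; options L={ -2, -31/16 } R={ -15/8, -7/4, -3/2, -1, 0 } -> -61/32
step 8: add blue to get rrbrrrbb; options L={ -2, -31/16, -61/32 } R={ -15/8, -7/4, -3/2, -1, 0 } -> -121/64
step 9: add red to get rrbrrrbbr; options L={ -2, -31/16, -61/32 } R={ -121/64, -15/8, -7/4, -3/2, -1, 0 } -> -243/128
step 10: add blue to get rrbrrrbbrb; options L={ -2, -31/16, -61/32, -243/128 } R={ -121/64, -15/8, -7/4, -3/2, -1, 0 } -> -485/256
step 11: add blue to get rrbrrrbbrbb; options L={ -2, -31/16, -61/32, -243/128, -485/256 } R={ -121/64, -15/8, -7/4, -3/2, -1, 0 } -> -969/512
step 12: add blue to get rrbrrrbbrbbb; options L={ -2, -31/16, -61/32, -243/128, -485/256, -969/512 } R={ -121/64, -15/8, -7/4, -3/2, -1, 0 } -> -1937/1024
step 13: add red to get rrbrrrbbrbbbr; options L={ -2, -31/16, -61/32, -243/128, -485/256, -969/512 } R={ -1937/1024, -121/64, -15/8, -7/4, -3/2, -1, 0 } -> -3875/2048
step 14: add red to get rrbrrrbbrbbbrr; options L={ -2, -31/16, -61/32, -243/128, -485/256, -969/512 } R={ -3875/2048, -1937/1024, -121/64, -15/8, -7/4, -3/2, -1, 0 } -> -7751/4096
step 15: add red to get rrbrrrbbrbbbrrr; options L={ -2, -31/16, -61/32, -243/128, -485/256, -969/512 } R={ -7751/4096, -3875/2048, -1937/1024, -121/64, -15/8, -7/4, -3/2, -1, 0 } -> -15503/8192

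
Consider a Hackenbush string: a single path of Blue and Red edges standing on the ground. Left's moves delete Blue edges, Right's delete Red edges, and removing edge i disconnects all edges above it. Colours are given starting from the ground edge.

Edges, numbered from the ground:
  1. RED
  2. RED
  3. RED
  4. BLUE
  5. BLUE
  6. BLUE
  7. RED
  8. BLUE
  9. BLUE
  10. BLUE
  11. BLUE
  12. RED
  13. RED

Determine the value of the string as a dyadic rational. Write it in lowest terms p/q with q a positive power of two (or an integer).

Prefix values for RED RED RED BLUE BLUE BLUE RED BLUE BLUE BLUE BLUE RED RED via {L|R} + simplicity:
1 of 13 · R · max L −∞ · min R 0 — -1
2 of 13 · RR · max L −∞ · min R -1 — -2
3 of 13 · RRR · max L −∞ · min R -2 — -3
4 of 13 · RRRB · max L -3 · min R -2 — -5/2
5 of 13 · RRRBB · max L -5/2 · min R -2 — -9/4
6 of 13 · RRRBBB · max L -9/4 · min R -2 — -17/8
7 of 13 · RRRBBBR · max L -9/4 · min R -17/8 — -35/16
8 of 13 · RRRBBBRB · max L -35/16 · min R -17/8 — -69/32
9 of 13 · RRRBBBRBB · max L -69/32 · min R -17/8 — -137/64
10 of 13 · RRRBBBRBBB · max L -137/64 · min R -17/8 — -273/128
11 of 13 · RRRBBBRBBBB · max L -273/128 · min R -17/8 — -545/256
12 of 13 · RRRBBBRBBBBR · max L -273/128 · min R -545/256 — -1091/512
13 of 13 · RRRBBBRBBBBRR · max L -273/128 · min R -1091/512 — -2183/1024

-2183/1024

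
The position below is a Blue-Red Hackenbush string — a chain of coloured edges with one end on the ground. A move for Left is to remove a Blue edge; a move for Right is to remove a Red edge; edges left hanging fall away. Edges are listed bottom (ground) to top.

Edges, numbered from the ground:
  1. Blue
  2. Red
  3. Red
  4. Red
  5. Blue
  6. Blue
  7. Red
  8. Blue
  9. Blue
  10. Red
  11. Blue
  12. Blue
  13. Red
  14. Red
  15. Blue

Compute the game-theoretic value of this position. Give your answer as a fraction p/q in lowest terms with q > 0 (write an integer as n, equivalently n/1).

3507/16384

Build val(s[:k]) for k = 1..15, string s = Blue Red Red Red Blue Blue Red Blue Blue Red Blue Blue Red Red Blue.
1 of 15 · B · max L 0 · min R +∞ — 1
2 of 15 · BR · max L 0 · min R 1 — 1/2
3 of 15 · BRR · max L 0 · min R 1/2 — 1/4
4 of 15 · BRRR · max L 0 · min R 1/4 — 1/8
5 of 15 · BRRRB · max L 1/8 · min R 1/4 — 3/16
6 of 15 · BRRRBB · max L 3/16 · min R 1/4 — 7/32
7 of 15 · BRRRBBR · max L 3/16 · min R 7/32 — 13/64
8 of 15 · BRRRBBRB · max L 13/64 · min R 7/32 — 27/128
9 of 15 · BRRRBBRBB · max L 27/128 · min R 7/32 — 55/256
10 of 15 · BRRRBBRBBR · max L 27/128 · min R 55/256 — 109/512
11 of 15 · BRRRBBRBBRB · max L 109/512 · min R 55/256 — 219/1024
12 of 15 · BRRRBBRBBRBB · max L 219/1024 · min R 55/256 — 439/2048
13 of 15 · BRRRBBRBBRBBR · max L 219/1024 · min R 439/2048 — 877/4096
14 of 15 · BRRRBBRBBRBBRR · max L 219/1024 · min R 877/4096 — 1753/8192
15 of 15 · BRRRBBRBBRBBRRB · max L 1753/8192 · min R 877/4096 — 3507/16384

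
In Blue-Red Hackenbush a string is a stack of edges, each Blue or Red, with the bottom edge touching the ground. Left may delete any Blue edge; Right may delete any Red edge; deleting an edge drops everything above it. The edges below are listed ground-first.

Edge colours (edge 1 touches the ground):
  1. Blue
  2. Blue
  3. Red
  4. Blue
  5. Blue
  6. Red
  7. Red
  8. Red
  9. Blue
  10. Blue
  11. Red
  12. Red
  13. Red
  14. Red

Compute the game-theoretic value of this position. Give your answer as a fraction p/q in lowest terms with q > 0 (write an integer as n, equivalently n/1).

7265/4096

Recurse on prefixes of the 14-edge string Blue Blue Red Blue Blue Red Red Red Blue Blue Red Red Red Red:
val_1 [B]  L=[0]  R=[(no moves)]  → 1
val_2 [BB]  L=[0; 1]  R=[(no moves)]  → 2
val_3 [BBR]  L=[0; 1]  R=[2]  → 3/2
val_4 [BBRB]  L=[0; 1; 3/2]  R=[2]  → 7/4
val_5 [BBRBB]  L=[0; 1; 3/2; 7/4]  R=[2]  → 15/8
val_6 [BBRBBR]  L=[0; 1; 3/2; 7/4]  R=[15/8; 2]  → 29/16
val_7 [BBRBBRR]  L=[0; 1; 3/2; 7/4]  R=[29/16; 15/8; 2]  → 57/32
val_8 [BBRBBRRR]  L=[0; 1; 3/2; 7/4]  R=[57/32; 29/16; 15/8; 2]  → 113/64
val_9 [BBRBBRRRB]  L=[0; 1; 3/2; 7/4; 113/64]  R=[57/32; 29/16; 15/8; 2]  → 227/128
val_10 [BBRBBRRRBB]  L=[0; 1; 3/2; 7/4; 113/64; 227/128]  R=[57/32; 29/16; 15/8; 2]  → 455/256
val_11 [BBRBBRRRBBR]  L=[0; 1; 3/2; 7/4; 113/64; 227/128]  R=[455/256; 57/32; 29/16; 15/8; 2]  → 909/512
val_12 [BBRBBRRRBBRR]  L=[0; 1; 3/2; 7/4; 113/64; 227/128]  R=[909/512; 455/256; 57/32; 29/16; 15/8; 2]  → 1817/1024
val_13 [BBRBBRRRBBRRR]  L=[0; 1; 3/2; 7/4; 113/64; 227/128]  R=[1817/1024; 909/512; 455/256; 57/32; 29/16; 15/8; 2]  → 3633/2048
val_14 [BBRBBRRRBBRRRR]  L=[0; 1; 3/2; 7/4; 113/64; 227/128]  R=[3633/2048; 1817/1024; 909/512; 455/256; 57/32; 29/16; 15/8; 2]  → 7265/4096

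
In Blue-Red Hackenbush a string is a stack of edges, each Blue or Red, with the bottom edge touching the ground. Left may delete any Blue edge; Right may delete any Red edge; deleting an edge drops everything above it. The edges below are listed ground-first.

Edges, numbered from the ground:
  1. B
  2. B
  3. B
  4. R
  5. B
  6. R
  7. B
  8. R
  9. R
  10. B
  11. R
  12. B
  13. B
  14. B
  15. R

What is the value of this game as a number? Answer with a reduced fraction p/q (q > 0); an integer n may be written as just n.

g(B) = { 0 | — } => 1
g(BB) = { 0 1 | — } => 2
g(BBB) = { 0 1 2 | — } => 3
g(BBBR) = { 0 1 2 | 3 } => 5/2
g(BBBRB) = { 0 1 2 5/2 | 3 } => 11/4
g(BBBRBR) = { 0 1 2 5/2 | 11/4 3 } => 21/8
g(BBBRBRB) = { 0 1 2 5/2 21/8 | 11/4 3 } => 43/16
g(BBBRBRBR) = { 0 1 2 5/2 21/8 | 43/16 11/4 3 } => 85/32
g(BBBRBRBRR) = { 0 1 2 5/2 21/8 | 85/32 43/16 11/4 3 } => 169/64
g(BBBRBRBRRB) = { 0 1 2 5/2 21/8 169/64 | 85/32 43/16 11/4 3 } => 339/128
g(BBBRBRBRRBR) = { 0 1 2 5/2 21/8 169/64 | 339/128 85/32 43/16 11/4 3 } => 677/256
g(BBBRBRBRRBRB) = { 0 1 2 5/2 21/8 169/64 677/256 | 339/128 85/32 43/16 11/4 3 } => 1355/512
g(BBBRBRBRRBRBB) = { 0 1 2 5/2 21/8 169/64 677/256 1355/512 | 339/128 85/32 43/16 11/4 3 } => 2711/1024
g(BBBRBRBRRBRBBB) = { 0 1 2 5/2 21/8 169/64 677/256 1355/512 2711/1024 | 339/128 85/32 43/16 11/4 3 } => 5423/2048
g(BBBRBRBRRBRBBBR) = { 0 1 2 5/2 21/8 169/64 677/256 1355/512 2711/1024 | 5423/2048 339/128 85/32 43/16 11/4 3 } => 10845/4096

10845/4096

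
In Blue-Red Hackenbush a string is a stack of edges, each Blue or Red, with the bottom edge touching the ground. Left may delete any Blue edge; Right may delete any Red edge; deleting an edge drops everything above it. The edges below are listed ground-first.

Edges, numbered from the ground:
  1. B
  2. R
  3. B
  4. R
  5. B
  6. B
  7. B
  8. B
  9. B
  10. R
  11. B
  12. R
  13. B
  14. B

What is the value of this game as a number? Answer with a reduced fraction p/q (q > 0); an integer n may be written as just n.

6103/8192

step 1: add B to get B; options L={ 0 } R={ (no moves) } -> 1
step 2: add R to get BR; options L={ 0 } R={ 1 } -> 1/2
step 3: add B to get BRB; options L={ 0, 1/2 } R={ 1 } -> 3/4
step 4: add R to get BRBR; options L={ 0, 1/2 } R={ 3/4, 1 } -> 5/8
step 5: add B to get BRBRB; options L={ 0, 1/2, 5/8 } R={ 3/4, 1 } -> 11/16
step 6: add B to get BRBRBB; options L={ 0, 1/2, 5/8, 11/16 } R={ 3/4, 1 } -> 23/32
step 7: add B to get BRBRBBB; options L={ 0, 1/2, 5/8, 11/16, 23/32 } R={ 3/4, 1 } -> 47/64
step 8: add B to get BRBRBBBB; options L={ 0, 1/2, 5/8, 11/16, 23/32, 47/64 } R={ 3/4, 1 } -> 95/128
step 9: add B to get BRBRBBBBB; options L={ 0, 1/2, 5/8, 11/16, 23/32, 47/64, 95/128 } R={ 3/4, 1 } -> 191/256
step 10: add R to get BRBRBBBBBR; options L={ 0, 1/2, 5/8, 11/16, 23/32, 47/64, 95/128 } R={ 191/256, 3/4, 1 } -> 381/512
step 11: add B to get BRBRBBBBBRB; options L={ 0, 1/2, 5/8, 11/16, 23/32, 47/64, 95/128, 381/512 } R={ 191/256, 3/4, 1 } -> 763/1024
step 12: add R to get BRBRBBBBBRBR; options L={ 0, 1/2, 5/8, 11/16, 23/32, 47/64, 95/128, 381/512 } R={ 763/1024, 191/256, 3/4, 1 } -> 1525/2048
step 13: add B to get BRBRBBBBBRBRB; options L={ 0, 1/2, 5/8, 11/16, 23/32, 47/64, 95/128, 381/512, 1525/2048 } R={ 763/1024, 191/256, 3/4, 1 } -> 3051/4096
step 14: add B to get BRBRBBBBBRBRBB; options L={ 0, 1/2, 5/8, 11/16, 23/32, 47/64, 95/128, 381/512, 1525/2048, 3051/4096 } R={ 763/1024, 191/256, 3/4, 1 } -> 6103/8192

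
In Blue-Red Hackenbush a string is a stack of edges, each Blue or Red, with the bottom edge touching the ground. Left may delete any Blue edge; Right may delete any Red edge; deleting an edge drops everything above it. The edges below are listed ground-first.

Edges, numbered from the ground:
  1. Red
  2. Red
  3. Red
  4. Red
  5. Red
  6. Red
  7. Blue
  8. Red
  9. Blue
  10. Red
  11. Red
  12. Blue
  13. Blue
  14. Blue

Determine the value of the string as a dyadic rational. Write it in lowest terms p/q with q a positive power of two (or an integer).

-1457/256

Recurse on prefixes of the 14-edge string Red Red Red Red Red Red Blue Red Blue Red Red Blue Blue Blue:
edge 1 of 14 (Red): {  | 0 } => -1
edge 2 of 14 (Red): {  | -1, 0 } => -2
edge 3 of 14 (Red): {  | -2, -1, 0 } => -3
edge 4 of 14 (Red): {  | -3, -2, -1, 0 } => -4
edge 5 of 14 (Red): {  | -4, -3, -2, -1, 0 } => -5
edge 6 of 14 (Red): {  | -5, -4, -3, -2, -1, 0 } => -6
edge 7 of 14 (Blue): { -6 | -5, -4, -3, -2, -1, 0 } => -11/2
edge 8 of 14 (Red): { -6 | -11/2, -5, -4, -3, -2, -1, 0 } => -23/4
edge 9 of 14 (Blue): { -6, -23/4 | -11/2, -5, -4, -3, -2, -1, 0 } => -45/8
edge 10 of 14 (Red): { -6, -23/4 | -45/8, -11/2, -5, -4, -3, -2, -1, 0 } => -91/16
edge 11 of 14 (Red): { -6, -23/4 | -91/16, -45/8, -11/2, -5, -4, -3, -2, -1, 0 } => -183/32
edge 12 of 14 (Blue): { -6, -23/4, -183/32 | -91/16, -45/8, -11/2, -5, -4, -3, -2, -1, 0 } => -365/64
edge 13 of 14 (Blue): { -6, -23/4, -183/32, -365/64 | -91/16, -45/8, -11/2, -5, -4, -3, -2, -1, 0 } => -729/128
edge 14 of 14 (Blue): { -6, -23/4, -183/32, -365/64, -729/128 | -91/16, -45/8, -11/2, -5, -4, -3, -2, -1, 0 } => -1457/256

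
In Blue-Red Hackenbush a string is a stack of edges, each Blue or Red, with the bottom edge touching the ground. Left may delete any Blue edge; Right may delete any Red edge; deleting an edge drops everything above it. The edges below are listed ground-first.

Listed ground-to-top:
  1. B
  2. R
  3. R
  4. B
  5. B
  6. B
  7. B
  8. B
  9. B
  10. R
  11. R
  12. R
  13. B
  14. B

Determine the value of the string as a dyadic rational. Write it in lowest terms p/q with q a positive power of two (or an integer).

Prefix values for B R R B B B B B B R R R B B via {L|R} + simplicity:
val(B) = { 0 | — } ⇒ 1
val(BR) = { 0 | 1 } ⇒ 1/2
val(BRR) = { 0 | 1/2; 1 } ⇒ 1/4
val(BRRB) = { 0; 1/4 | 1/2; 1 } ⇒ 3/8
val(BRRBB) = { 0; 1/4; 3/8 | 1/2; 1 } ⇒ 7/16
val(BRRBBB) = { 0; 1/4; 3/8; 7/16 | 1/2; 1 } ⇒ 15/32
val(BRRBBBB) = { 0; 1/4; 3/8; 7/16; 15/32 | 1/2; 1 } ⇒ 31/64
val(BRRBBBBB) = { 0; 1/4; 3/8; 7/16; 15/32; 31/64 | 1/2; 1 } ⇒ 63/128
val(BRRBBBBBB) = { 0; 1/4; 3/8; 7/16; 15/32; 31/64; 63/128 | 1/2; 1 } ⇒ 127/256
val(BRRBBBBBBR) = { 0; 1/4; 3/8; 7/16; 15/32; 31/64; 63/128 | 127/256; 1/2; 1 } ⇒ 253/512
val(BRRBBBBBBRR) = { 0; 1/4; 3/8; 7/16; 15/32; 31/64; 63/128 | 253/512; 127/256; 1/2; 1 } ⇒ 505/1024
val(BRRBBBBBBRRR) = { 0; 1/4; 3/8; 7/16; 15/32; 31/64; 63/128 | 505/1024; 253/512; 127/256; 1/2; 1 } ⇒ 1009/2048
val(BRRBBBBBBRRRB) = { 0; 1/4; 3/8; 7/16; 15/32; 31/64; 63/128; 1009/2048 | 505/1024; 253/512; 127/256; 1/2; 1 } ⇒ 2019/4096
val(BRRBBBBBBRRRBB) = { 0; 1/4; 3/8; 7/16; 15/32; 31/64; 63/128; 1009/2048; 2019/4096 | 505/1024; 253/512; 127/256; 1/2; 1 } ⇒ 4039/8192

4039/8192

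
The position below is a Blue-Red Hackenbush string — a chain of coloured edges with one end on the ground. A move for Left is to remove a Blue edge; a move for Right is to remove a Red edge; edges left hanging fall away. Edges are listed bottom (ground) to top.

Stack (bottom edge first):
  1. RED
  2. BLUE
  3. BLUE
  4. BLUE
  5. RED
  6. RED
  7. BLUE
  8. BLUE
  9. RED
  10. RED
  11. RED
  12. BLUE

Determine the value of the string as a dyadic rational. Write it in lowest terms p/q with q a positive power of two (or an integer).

-413/2048

step 1: add RED to get R; options L={  } R={ 0 } so -1
step 2: add BLUE to get RB; options L={ -1 } R={ 0 } so -1/2
step 3: add BLUE to get RBB; options L={ -1,-1/2 } R={ 0 } so -1/4
step 4: add BLUE to get RBBB; options L={ -1,-1/2,-1/4 } R={ 0 } so -1/8
step 5: add RED to get RBBBR; options L={ -1,-1/2,-1/4 } R={ -1/8,0 } so -3/16
step 6: add RED to get RBBBRR; options L={ -1,-1/2,-1/4 } R={ -3/16,-1/8,0 } so -7/32
step 7: add BLUE to get RBBBRRB; options L={ -1,-1/2,-1/4,-7/32 } R={ -3/16,-1/8,0 } so -13/64
step 8: add BLUE to get RBBBRRBB; options L={ -1,-1/2,-1/4,-7/32,-13/64 } R={ -3/16,-1/8,0 } so -25/128
step 9: add RED to get RBBBRRBBR; options L={ -1,-1/2,-1/4,-7/32,-13/64 } R={ -25/128,-3/16,-1/8,0 } so -51/256
step 10: add RED to get RBBBRRBBRR; options L={ -1,-1/2,-1/4,-7/32,-13/64 } R={ -51/256,-25/128,-3/16,-1/8,0 } so -103/512
step 11: add RED to get RBBBRRBBRRR; options L={ -1,-1/2,-1/4,-7/32,-13/64 } R={ -103/512,-51/256,-25/128,-3/16,-1/8,0 } so -207/1024
step 12: add BLUE to get RBBBRRBBRRRB; options L={ -1,-1/2,-1/4,-7/32,-13/64,-207/1024 } R={ -103/512,-51/256,-25/128,-3/16,-1/8,0 } so -413/2048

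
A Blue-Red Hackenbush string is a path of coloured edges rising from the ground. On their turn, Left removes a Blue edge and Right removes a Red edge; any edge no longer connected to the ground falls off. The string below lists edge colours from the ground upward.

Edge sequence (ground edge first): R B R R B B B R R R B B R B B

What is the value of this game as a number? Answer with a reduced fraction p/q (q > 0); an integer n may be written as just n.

-12745/16384

g_1 [R]  L=[·]  R=[0]  => -1
g_2 [RB]  L=[-1]  R=[0]  => -1/2
g_3 [RBR]  L=[-1]  R=[-1/2 0]  => -3/4
g_4 [RBRR]  L=[-1]  R=[-3/4 -1/2 0]  => -7/8
g_5 [RBRRB]  L=[-1 -7/8]  R=[-3/4 -1/2 0]  => -13/16
g_6 [RBRRBB]  L=[-1 -7/8 -13/16]  R=[-3/4 -1/2 0]  => -25/32
g_7 [RBRRBBB]  L=[-1 -7/8 -13/16 -25/32]  R=[-3/4 -1/2 0]  => -49/64
g_8 [RBRRBBBR]  L=[-1 -7/8 -13/16 -25/32]  R=[-49/64 -3/4 -1/2 0]  => -99/128
g_9 [RBRRBBBRR]  L=[-1 -7/8 -13/16 -25/32]  R=[-99/128 -49/64 -3/4 -1/2 0]  => -199/256
g_10 [RBRRBBBRRR]  L=[-1 -7/8 -13/16 -25/32]  R=[-199/256 -99/128 -49/64 -3/4 -1/2 0]  => -399/512
g_11 [RBRRBBBRRRB]  L=[-1 -7/8 -13/16 -25/32 -399/512]  R=[-199/256 -99/128 -49/64 -3/4 -1/2 0]  => -797/1024
g_12 [RBRRBBBRRRBB]  L=[-1 -7/8 -13/16 -25/32 -399/512 -797/1024]  R=[-199/256 -99/128 -49/64 -3/4 -1/2 0]  => -1593/2048
g_13 [RBRRBBBRRRBBR]  L=[-1 -7/8 -13/16 -25/32 -399/512 -797/1024]  R=[-1593/2048 -199/256 -99/128 -49/64 -3/4 -1/2 0]  => -3187/4096
g_14 [RBRRBBBRRRBBRB]  L=[-1 -7/8 -13/16 -25/32 -399/512 -797/1024 -3187/4096]  R=[-1593/2048 -199/256 -99/128 -49/64 -3/4 -1/2 0]  => -6373/8192
g_15 [RBRRBBBRRRBBRBB]  L=[-1 -7/8 -13/16 -25/32 -399/512 -797/1024 -3187/4096 -6373/8192]  R=[-1593/2048 -199/256 -99/128 -49/64 -3/4 -1/2 0]  => -12745/16384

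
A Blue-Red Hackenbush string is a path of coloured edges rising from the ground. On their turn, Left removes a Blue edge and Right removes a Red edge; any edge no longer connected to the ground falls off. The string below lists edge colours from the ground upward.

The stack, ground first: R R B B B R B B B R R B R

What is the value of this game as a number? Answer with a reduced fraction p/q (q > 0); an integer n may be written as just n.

-2331/2048

v_1 [R]  L=[—]  R=[0]  ⇒ -1
v_2 [RR]  L=[—]  R=[-1,0]  ⇒ -2
v_3 [RRB]  L=[-2]  R=[-1,0]  ⇒ -3/2
v_4 [RRBB]  L=[-2,-3/2]  R=[-1,0]  ⇒ -5/4
v_5 [RRBBB]  L=[-2,-3/2,-5/4]  R=[-1,0]  ⇒ -9/8
v_6 [RRBBBR]  L=[-2,-3/2,-5/4]  R=[-9/8,-1,0]  ⇒ -19/16
v_7 [RRBBBRB]  L=[-2,-3/2,-5/4,-19/16]  R=[-9/8,-1,0]  ⇒ -37/32
v_8 [RRBBBRBB]  L=[-2,-3/2,-5/4,-19/16,-37/32]  R=[-9/8,-1,0]  ⇒ -73/64
v_9 [RRBBBRBBB]  L=[-2,-3/2,-5/4,-19/16,-37/32,-73/64]  R=[-9/8,-1,0]  ⇒ -145/128
v_10 [RRBBBRBBBR]  L=[-2,-3/2,-5/4,-19/16,-37/32,-73/64]  R=[-145/128,-9/8,-1,0]  ⇒ -291/256
v_11 [RRBBBRBBBRR]  L=[-2,-3/2,-5/4,-19/16,-37/32,-73/64]  R=[-291/256,-145/128,-9/8,-1,0]  ⇒ -583/512
v_12 [RRBBBRBBBRRB]  L=[-2,-3/2,-5/4,-19/16,-37/32,-73/64,-583/512]  R=[-291/256,-145/128,-9/8,-1,0]  ⇒ -1165/1024
v_13 [RRBBBRBBBRRBR]  L=[-2,-3/2,-5/4,-19/16,-37/32,-73/64,-583/512]  R=[-1165/1024,-291/256,-145/128,-9/8,-1,0]  ⇒ -2331/2048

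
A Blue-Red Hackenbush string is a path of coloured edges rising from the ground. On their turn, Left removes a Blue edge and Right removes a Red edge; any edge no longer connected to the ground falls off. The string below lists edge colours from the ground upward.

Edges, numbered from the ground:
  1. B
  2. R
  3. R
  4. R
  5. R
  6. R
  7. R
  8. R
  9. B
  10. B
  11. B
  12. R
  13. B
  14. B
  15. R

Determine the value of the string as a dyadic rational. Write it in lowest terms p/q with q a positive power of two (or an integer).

237/16384

val_1 [B]  L=[0]  R=[·]  → 1
val_2 [BR]  L=[0]  R=[1]  → 1/2
val_3 [BRR]  L=[0]  R=[1/2; 1]  → 1/4
val_4 [BRRR]  L=[0]  R=[1/4; 1/2; 1]  → 1/8
val_5 [BRRRR]  L=[0]  R=[1/8; 1/4; 1/2; 1]  → 1/16
val_6 [BRRRRR]  L=[0]  R=[1/16; 1/8; 1/4; 1/2; 1]  → 1/32
val_7 [BRRRRRR]  L=[0]  R=[1/32; 1/16; 1/8; 1/4; 1/2; 1]  → 1/64
val_8 [BRRRRRRR]  L=[0]  R=[1/64; 1/32; 1/16; 1/8; 1/4; 1/2; 1]  → 1/128
val_9 [BRRRRRRRB]  L=[0; 1/128]  R=[1/64; 1/32; 1/16; 1/8; 1/4; 1/2; 1]  → 3/256
val_10 [BRRRRRRRBB]  L=[0; 1/128; 3/256]  R=[1/64; 1/32; 1/16; 1/8; 1/4; 1/2; 1]  → 7/512
val_11 [BRRRRRRRBBB]  L=[0; 1/128; 3/256; 7/512]  R=[1/64; 1/32; 1/16; 1/8; 1/4; 1/2; 1]  → 15/1024
val_12 [BRRRRRRRBBBR]  L=[0; 1/128; 3/256; 7/512]  R=[15/1024; 1/64; 1/32; 1/16; 1/8; 1/4; 1/2; 1]  → 29/2048
val_13 [BRRRRRRRBBBRB]  L=[0; 1/128; 3/256; 7/512; 29/2048]  R=[15/1024; 1/64; 1/32; 1/16; 1/8; 1/4; 1/2; 1]  → 59/4096
val_14 [BRRRRRRRBBBRBB]  L=[0; 1/128; 3/256; 7/512; 29/2048; 59/4096]  R=[15/1024; 1/64; 1/32; 1/16; 1/8; 1/4; 1/2; 1]  → 119/8192
val_15 [BRRRRRRRBBBRBBR]  L=[0; 1/128; 3/256; 7/512; 29/2048; 59/4096]  R=[119/8192; 15/1024; 1/64; 1/32; 1/16; 1/8; 1/4; 1/2; 1]  → 237/16384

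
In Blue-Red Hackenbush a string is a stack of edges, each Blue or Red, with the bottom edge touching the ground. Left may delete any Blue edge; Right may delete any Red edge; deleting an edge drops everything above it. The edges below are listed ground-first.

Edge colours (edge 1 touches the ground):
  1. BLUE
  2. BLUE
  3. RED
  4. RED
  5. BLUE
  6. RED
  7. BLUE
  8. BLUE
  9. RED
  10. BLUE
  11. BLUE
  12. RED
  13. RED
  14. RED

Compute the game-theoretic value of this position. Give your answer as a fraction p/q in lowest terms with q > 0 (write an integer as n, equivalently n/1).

5553/4096

Prefix values for BLUE BLUE RED RED BLUE RED BLUE BLUE RED BLUE BLUE RED RED RED via {L|R} + simplicity:
1 of 14 · B · max L 0 · min R +∞ = 1
2 of 14 · BB · max L 1 · min R +∞ = 2
3 of 14 · BBR · max L 1 · min R 2 = 3/2
4 of 14 · BBRR · max L 1 · min R 3/2 = 5/4
5 of 14 · BBRRB · max L 5/4 · min R 3/2 = 11/8
6 of 14 · BBRRBR · max L 5/4 · min R 11/8 = 21/16
7 of 14 · BBRRBRB · max L 21/16 · min R 11/8 = 43/32
8 of 14 · BBRRBRBB · max L 43/32 · min R 11/8 = 87/64
9 of 14 · BBRRBRBBR · max L 43/32 · min R 87/64 = 173/128
10 of 14 · BBRRBRBBRB · max L 173/128 · min R 87/64 = 347/256
11 of 14 · BBRRBRBBRBB · max L 347/256 · min R 87/64 = 695/512
12 of 14 · BBRRBRBBRBBR · max L 347/256 · min R 695/512 = 1389/1024
13 of 14 · BBRRBRBBRBBRR · max L 347/256 · min R 1389/1024 = 2777/2048
14 of 14 · BBRRBRBBRBBRRR · max L 347/256 · min R 2777/2048 = 5553/4096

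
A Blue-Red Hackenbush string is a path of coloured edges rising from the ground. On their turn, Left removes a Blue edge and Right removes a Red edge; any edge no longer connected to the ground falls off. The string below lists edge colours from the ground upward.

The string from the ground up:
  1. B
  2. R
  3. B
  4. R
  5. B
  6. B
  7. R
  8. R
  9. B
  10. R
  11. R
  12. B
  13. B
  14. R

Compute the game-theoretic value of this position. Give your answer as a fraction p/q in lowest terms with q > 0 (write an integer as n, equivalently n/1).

step 1: add B to get B; options L={ 0 } R={ none } → 1
step 2: add R to get BR; options L={ 0 } R={ 1 } → 1/2
step 3: add B to get BRB; options L={ 0 1/2 } R={ 1 } → 3/4
step 4: add R to get BRBR; options L={ 0 1/2 } R={ 3/4 1 } → 5/8
step 5: add B to get BRBRB; options L={ 0 1/2 5/8 } R={ 3/4 1 } → 11/16
step 6: add B to get BRBRBB; options L={ 0 1/2 5/8 11/16 } R={ 3/4 1 } → 23/32
step 7: add R to get BRBRBBR; options L={ 0 1/2 5/8 11/16 } R={ 23/32 3/4 1 } → 45/64
step 8: add R to get BRBRBBRR; options L={ 0 1/2 5/8 11/16 } R={ 45/64 23/32 3/4 1 } → 89/128
step 9: add B to get BRBRBBRRB; options L={ 0 1/2 5/8 11/16 89/128 } R={ 45/64 23/32 3/4 1 } → 179/256
step 10: add R to get BRBRBBRRBR; options L={ 0 1/2 5/8 11/16 89/128 } R={ 179/256 45/64 23/32 3/4 1 } → 357/512
step 11: add R to get BRBRBBRRBRR; options L={ 0 1/2 5/8 11/16 89/128 } R={ 357/512 179/256 45/64 23/32 3/4 1 } → 713/1024
step 12: add B to get BRBRBBRRBRRB; options L={ 0 1/2 5/8 11/16 89/128 713/1024 } R={ 357/512 179/256 45/64 23/32 3/4 1 } → 1427/2048
step 13: add B to get BRBRBBRRBRRBB; options L={ 0 1/2 5/8 11/16 89/128 713/1024 1427/2048 } R={ 357/512 179/256 45/64 23/32 3/4 1 } → 2855/4096
step 14: add R to get BRBRBBRRBRRBBR; options L={ 0 1/2 5/8 11/16 89/128 713/1024 1427/2048 } R={ 2855/4096 357/512 179/256 45/64 23/32 3/4 1 } → 5709/8192

5709/8192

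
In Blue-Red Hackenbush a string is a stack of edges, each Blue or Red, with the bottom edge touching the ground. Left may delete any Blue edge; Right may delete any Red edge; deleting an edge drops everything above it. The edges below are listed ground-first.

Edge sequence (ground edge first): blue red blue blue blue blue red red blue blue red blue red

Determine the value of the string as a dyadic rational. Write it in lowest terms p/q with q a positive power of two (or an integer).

3893/4096

Build G(s[:k]) for k = 1..13, string s = blue red blue blue blue blue red red blue blue red blue red.
G_1 [b]  L=[0]  R=[∅]  → 1
G_2 [br]  L=[0]  R=[1]  → 1/2
G_3 [brb]  L=[0; 1/2]  R=[1]  → 3/4
G_4 [brbb]  L=[0; 1/2; 3/4]  R=[1]  → 7/8
G_5 [brbbb]  L=[0; 1/2; 3/4; 7/8]  R=[1]  → 15/16
G_6 [brbbbb]  L=[0; 1/2; 3/4; 7/8; 15/16]  R=[1]  → 31/32
G_7 [brbbbbr]  L=[0; 1/2; 3/4; 7/8; 15/16]  R=[31/32; 1]  → 61/64
G_8 [brbbbbrr]  L=[0; 1/2; 3/4; 7/8; 15/16]  R=[61/64; 31/32; 1]  → 121/128
G_9 [brbbbbrrb]  L=[0; 1/2; 3/4; 7/8; 15/16; 121/128]  R=[61/64; 31/32; 1]  → 243/256
G_10 [brbbbbrrbb]  L=[0; 1/2; 3/4; 7/8; 15/16; 121/128; 243/256]  R=[61/64; 31/32; 1]  → 487/512
G_11 [brbbbbrrbbr]  L=[0; 1/2; 3/4; 7/8; 15/16; 121/128; 243/256]  R=[487/512; 61/64; 31/32; 1]  → 973/1024
G_12 [brbbbbrrbbrb]  L=[0; 1/2; 3/4; 7/8; 15/16; 121/128; 243/256; 973/1024]  R=[487/512; 61/64; 31/32; 1]  → 1947/2048
G_13 [brbbbbrrbbrbr]  L=[0; 1/2; 3/4; 7/8; 15/16; 121/128; 243/256; 973/1024]  R=[1947/2048; 487/512; 61/64; 31/32; 1]  → 3893/4096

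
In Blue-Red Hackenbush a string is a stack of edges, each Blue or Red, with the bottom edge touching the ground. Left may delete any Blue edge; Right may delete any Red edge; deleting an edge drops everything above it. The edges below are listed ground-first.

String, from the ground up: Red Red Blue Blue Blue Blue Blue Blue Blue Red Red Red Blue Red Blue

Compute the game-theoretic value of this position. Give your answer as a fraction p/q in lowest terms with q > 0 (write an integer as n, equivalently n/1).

-8309/8192

edge 1 of 15 (Red): { ∅ | 0 } ⇒ -1
edge 2 of 15 (Red): { ∅ | -1,0 } ⇒ -2
edge 3 of 15 (Blue): { -2 | -1,0 } ⇒ -3/2
edge 4 of 15 (Blue): { -2,-3/2 | -1,0 } ⇒ -5/4
edge 5 of 15 (Blue): { -2,-3/2,-5/4 | -1,0 } ⇒ -9/8
edge 6 of 15 (Blue): { -2,-3/2,-5/4,-9/8 | -1,0 } ⇒ -17/16
edge 7 of 15 (Blue): { -2,-3/2,-5/4,-9/8,-17/16 | -1,0 } ⇒ -33/32
edge 8 of 15 (Blue): { -2,-3/2,-5/4,-9/8,-17/16,-33/32 | -1,0 } ⇒ -65/64
edge 9 of 15 (Blue): { -2,-3/2,-5/4,-9/8,-17/16,-33/32,-65/64 | -1,0 } ⇒ -129/128
edge 10 of 15 (Red): { -2,-3/2,-5/4,-9/8,-17/16,-33/32,-65/64 | -129/128,-1,0 } ⇒ -259/256
edge 11 of 15 (Red): { -2,-3/2,-5/4,-9/8,-17/16,-33/32,-65/64 | -259/256,-129/128,-1,0 } ⇒ -519/512
edge 12 of 15 (Red): { -2,-3/2,-5/4,-9/8,-17/16,-33/32,-65/64 | -519/512,-259/256,-129/128,-1,0 } ⇒ -1039/1024
edge 13 of 15 (Blue): { -2,-3/2,-5/4,-9/8,-17/16,-33/32,-65/64,-1039/1024 | -519/512,-259/256,-129/128,-1,0 } ⇒ -2077/2048
edge 14 of 15 (Red): { -2,-3/2,-5/4,-9/8,-17/16,-33/32,-65/64,-1039/1024 | -2077/2048,-519/512,-259/256,-129/128,-1,0 } ⇒ -4155/4096
edge 15 of 15 (Blue): { -2,-3/2,-5/4,-9/8,-17/16,-33/32,-65/64,-1039/1024,-4155/4096 | -2077/2048,-519/512,-259/256,-129/128,-1,0 } ⇒ -8309/8192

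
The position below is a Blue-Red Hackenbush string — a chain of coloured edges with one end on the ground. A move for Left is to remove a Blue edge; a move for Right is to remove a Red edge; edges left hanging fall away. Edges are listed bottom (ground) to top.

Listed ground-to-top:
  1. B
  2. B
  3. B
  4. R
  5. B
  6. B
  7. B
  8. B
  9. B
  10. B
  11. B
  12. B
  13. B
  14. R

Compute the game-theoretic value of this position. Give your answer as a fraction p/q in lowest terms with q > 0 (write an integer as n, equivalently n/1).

6141/2048

edge 1 of 14 (B): { 0 | ∅ } gives 1
edge 2 of 14 (B): { 0 1 | ∅ } gives 2
edge 3 of 14 (B): { 0 1 2 | ∅ } gives 3
edge 4 of 14 (R): { 0 1 2 | 3 } gives 5/2
edge 5 of 14 (B): { 0 1 2 5/2 | 3 } gives 11/4
edge 6 of 14 (B): { 0 1 2 5/2 11/4 | 3 } gives 23/8
edge 7 of 14 (B): { 0 1 2 5/2 11/4 23/8 | 3 } gives 47/16
edge 8 of 14 (B): { 0 1 2 5/2 11/4 23/8 47/16 | 3 } gives 95/32
edge 9 of 14 (B): { 0 1 2 5/2 11/4 23/8 47/16 95/32 | 3 } gives 191/64
edge 10 of 14 (B): { 0 1 2 5/2 11/4 23/8 47/16 95/32 191/64 | 3 } gives 383/128
edge 11 of 14 (B): { 0 1 2 5/2 11/4 23/8 47/16 95/32 191/64 383/128 | 3 } gives 767/256
edge 12 of 14 (B): { 0 1 2 5/2 11/4 23/8 47/16 95/32 191/64 383/128 767/256 | 3 } gives 1535/512
edge 13 of 14 (B): { 0 1 2 5/2 11/4 23/8 47/16 95/32 191/64 383/128 767/256 1535/512 | 3 } gives 3071/1024
edge 14 of 14 (R): { 0 1 2 5/2 11/4 23/8 47/16 95/32 191/64 383/128 767/256 1535/512 | 3071/1024 3 } gives 6141/2048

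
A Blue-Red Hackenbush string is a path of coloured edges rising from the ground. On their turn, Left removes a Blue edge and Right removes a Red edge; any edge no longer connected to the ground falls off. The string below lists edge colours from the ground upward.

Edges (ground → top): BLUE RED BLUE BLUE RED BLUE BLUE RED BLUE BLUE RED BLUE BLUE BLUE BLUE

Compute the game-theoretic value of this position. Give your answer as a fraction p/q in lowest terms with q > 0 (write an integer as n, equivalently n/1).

14047/16384

g_1 [B]  L=[0]  R=[—]  so 1
g_2 [BR]  L=[0]  R=[1]  so 1/2
g_3 [BRB]  L=[0,1/2]  R=[1]  so 3/4
g_4 [BRBB]  L=[0,1/2,3/4]  R=[1]  so 7/8
g_5 [BRBBR]  L=[0,1/2,3/4]  R=[7/8,1]  so 13/16
g_6 [BRBBRB]  L=[0,1/2,3/4,13/16]  R=[7/8,1]  so 27/32
g_7 [BRBBRBB]  L=[0,1/2,3/4,13/16,27/32]  R=[7/8,1]  so 55/64
g_8 [BRBBRBBR]  L=[0,1/2,3/4,13/16,27/32]  R=[55/64,7/8,1]  so 109/128
g_9 [BRBBRBBRB]  L=[0,1/2,3/4,13/16,27/32,109/128]  R=[55/64,7/8,1]  so 219/256
g_10 [BRBBRBBRBB]  L=[0,1/2,3/4,13/16,27/32,109/128,219/256]  R=[55/64,7/8,1]  so 439/512
g_11 [BRBBRBBRBBR]  L=[0,1/2,3/4,13/16,27/32,109/128,219/256]  R=[439/512,55/64,7/8,1]  so 877/1024
g_12 [BRBBRBBRBBRB]  L=[0,1/2,3/4,13/16,27/32,109/128,219/256,877/1024]  R=[439/512,55/64,7/8,1]  so 1755/2048
g_13 [BRBBRBBRBBRBB]  L=[0,1/2,3/4,13/16,27/32,109/128,219/256,877/1024,1755/2048]  R=[439/512,55/64,7/8,1]  so 3511/4096
g_14 [BRBBRBBRBBRBBB]  L=[0,1/2,3/4,13/16,27/32,109/128,219/256,877/1024,1755/2048,3511/4096]  R=[439/512,55/64,7/8,1]  so 7023/8192
g_15 [BRBBRBBRBBRBBBB]  L=[0,1/2,3/4,13/16,27/32,109/128,219/256,877/1024,1755/2048,3511/4096,7023/8192]  R=[439/512,55/64,7/8,1]  so 14047/16384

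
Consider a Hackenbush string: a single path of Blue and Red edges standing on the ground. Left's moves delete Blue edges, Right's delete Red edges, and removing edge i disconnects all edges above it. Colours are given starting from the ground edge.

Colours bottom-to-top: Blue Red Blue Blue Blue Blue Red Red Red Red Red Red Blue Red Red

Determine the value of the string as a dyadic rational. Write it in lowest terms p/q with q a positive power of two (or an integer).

Build val(s[:k]) for k = 1..15, string s = Blue Red Blue Blue Blue Blue Red Red Red Red Red Red Blue Red Red.
edge 1 of 15 (Blue): { 0 |  } ⇒ 1
edge 2 of 15 (Red): { 0 | 1 } ⇒ 1/2
edge 3 of 15 (Blue): { 0 1/2 | 1 } ⇒ 3/4
edge 4 of 15 (Blue): { 0 1/2 3/4 | 1 } ⇒ 7/8
edge 5 of 15 (Blue): { 0 1/2 3/4 7/8 | 1 } ⇒ 15/16
edge 6 of 15 (Blue): { 0 1/2 3/4 7/8 15/16 | 1 } ⇒ 31/32
edge 7 of 15 (Red): { 0 1/2 3/4 7/8 15/16 | 31/32 1 } ⇒ 61/64
edge 8 of 15 (Red): { 0 1/2 3/4 7/8 15/16 | 61/64 31/32 1 } ⇒ 121/128
edge 9 of 15 (Red): { 0 1/2 3/4 7/8 15/16 | 121/128 61/64 31/32 1 } ⇒ 241/256
edge 10 of 15 (Red): { 0 1/2 3/4 7/8 15/16 | 241/256 121/128 61/64 31/32 1 } ⇒ 481/512
edge 11 of 15 (Red): { 0 1/2 3/4 7/8 15/16 | 481/512 241/256 121/128 61/64 31/32 1 } ⇒ 961/1024
edge 12 of 15 (Red): { 0 1/2 3/4 7/8 15/16 | 961/1024 481/512 241/256 121/128 61/64 31/32 1 } ⇒ 1921/2048
edge 13 of 15 (Blue): { 0 1/2 3/4 7/8 15/16 1921/2048 | 961/1024 481/512 241/256 121/128 61/64 31/32 1 } ⇒ 3843/4096
edge 14 of 15 (Red): { 0 1/2 3/4 7/8 15/16 1921/2048 | 3843/4096 961/1024 481/512 241/256 121/128 61/64 31/32 1 } ⇒ 7685/8192
edge 15 of 15 (Red): { 0 1/2 3/4 7/8 15/16 1921/2048 | 7685/8192 3843/4096 961/1024 481/512 241/256 121/128 61/64 31/32 1 } ⇒ 15369/16384

15369/16384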